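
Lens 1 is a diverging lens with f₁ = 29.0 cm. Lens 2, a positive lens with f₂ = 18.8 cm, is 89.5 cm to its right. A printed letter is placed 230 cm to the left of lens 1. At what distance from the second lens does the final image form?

Lens 1 is diverging, so f₁ = −29.0 cm.
Lens 1: 1/d_i1 = 1/f₁ − 1/d_o1 = 1/(-29.0) − 1/(230) = -0.03883, so d_i1 = -25.75 cm.
The intermediate image is 25.75 cm to the left of lens 1 (virtual), which is 89.5 − (-25.75) = 115.2 cm to the left of lens 2, so d_o2 = +115.2 cm.
Lens 2: 1/d_i2 = 1/f₂ − 1/d_o2 = 1/(18.8) − 1/(115.2) = 0.04451, so d_i2 = 22.5 cm.
The final image is real, 22.5 cm to the right of lens 2 (overall magnification ≈ -0.022).

22.5 cm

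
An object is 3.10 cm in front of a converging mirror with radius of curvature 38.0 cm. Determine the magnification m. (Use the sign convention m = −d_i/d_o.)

m = +1.19

f = R/2 = 38.0/2 = 19.00 cm.
1/d_i = 1/f − 1/d_o = 1/(19.00) − 1/(3.10) = -0.2699, so d_i = -3.704 cm.
m = −d_i/d_o = −(-3.704)/(3.10) = +1.19.
The image is virtual, upright and enlarged, behind the mirror.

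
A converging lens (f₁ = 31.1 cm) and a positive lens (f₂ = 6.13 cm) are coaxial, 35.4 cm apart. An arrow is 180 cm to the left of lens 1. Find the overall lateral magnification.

m = -0.154

Lens 1: 1/d_i1 = 1/(31.1) − 1/(180) = 0.02660, so d_i1 = 37.60 cm; m₁ = −d_i1/d_o1 = -0.2089.
d_o2 = 35.4 − (37.60) = -2.200 cm (virtual object).
Lens 2: 1/d_i2 = 1/(6.13) − 1/(-2.200) = 0.6177, so d_i2 = 1.619 cm; m₂ = −d_i2/d_o2 = +0.7359.
m = m₁·m₂ = (-0.2089)(+0.7359) = -0.154.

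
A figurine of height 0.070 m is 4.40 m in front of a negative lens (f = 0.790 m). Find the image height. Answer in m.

For a negative lens, f = -0.790 m.
1/d_i = 1/f − 1/d_o = 1/(-0.7900) − 1/(4.40) = -1.493, so d_i = -0.6697 m.
m = −d_i/d_o = +0.1522.
|h_i| = |m|·h_o = 0.1522 × 0.070 = 0.0107 m. The image is virtual, upright and reduced, on the same side as the object.

0.0107 m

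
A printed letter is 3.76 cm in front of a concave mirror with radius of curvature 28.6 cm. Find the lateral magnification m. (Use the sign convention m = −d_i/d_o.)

m = +1.36

f = R/2 = 28.6/2 = 14.30 cm.
1/d_i = 1/f − 1/d_o = 1/(14.30) − 1/(3.76) = -0.1960, so d_i = -5.101 cm.
m = −d_i/d_o = −(-5.101)/(3.76) = +1.36.
The image is virtual, upright and enlarged, behind the mirror.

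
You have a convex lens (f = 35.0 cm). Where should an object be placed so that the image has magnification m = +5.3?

28.4 cm

m = −d_i/d_o ⇒ d_i = −m·d_o.
1/f = 1/d_o + 1/d_i = 1/d_o − 1/(m·d_o) = (1 − 1/m)/d_o, so d_o = f(1 − 1/m) = (35.00)(1 − 1/(+5.3)) = 28.4 cm.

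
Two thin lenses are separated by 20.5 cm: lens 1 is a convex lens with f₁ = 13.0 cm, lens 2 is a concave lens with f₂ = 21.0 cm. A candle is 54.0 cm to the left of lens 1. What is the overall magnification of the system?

Lens 1: 1/d_i1 = 1/(13.0) − 1/(54.0) = 0.05840, so d_i1 = 17.12 cm; m₁ = −d_i1/d_o1 = -0.3170.
d_o2 = 20.5 − (17.12) = 3.380 cm.
f₂ = −21.0 cm (diverging).
Lens 2: 1/d_i2 = 1/(-21.0) − 1/(3.380) = -0.3435, so d_i2 = -2.911 cm; m₂ = −d_i2/d_o2 = +0.8614.
m = m₁·m₂ = (-0.3170)(+0.8614) = -0.273.

m = -0.273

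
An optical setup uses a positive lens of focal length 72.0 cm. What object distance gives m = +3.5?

51.4 cm

m = −d_i/d_o ⇒ d_i = −m·d_o.
1/f = 1/d_o + 1/d_i = 1/d_o − 1/(m·d_o) = (1 − 1/m)/d_o, so d_o = f(1 − 1/m) = (72.00)(1 − 1/(+3.5)) = 51.4 cm.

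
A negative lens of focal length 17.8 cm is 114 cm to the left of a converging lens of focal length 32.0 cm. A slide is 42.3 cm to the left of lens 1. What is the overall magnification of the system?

f₁ = −17.8 cm (diverging).
Lens 1: 1/d_i1 = 1/(-17.8) − 1/(42.3) = -0.07982, so d_i1 = -12.53 cm; m₁ = −d_i1/d_o1 = +0.2962.
d_o2 = 114 − (-12.53) = 126.5 cm.
Lens 2: 1/d_i2 = 1/(32.0) − 1/(126.5) = 0.02334, so d_i2 = 42.84 cm; m₂ = −d_i2/d_o2 = -0.3386.
m = m₁·m₂ = (+0.2962)(-0.3386) = -0.100.

m = -0.100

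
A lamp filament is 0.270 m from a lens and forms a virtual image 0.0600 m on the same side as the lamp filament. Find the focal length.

f = -0.0771 m (diverging)

Virtual image ⇒ d_i = −0.0600 m.
1/f = 1/d_o + 1/d_i = 1/(0.270) + 1/(-0.0600) = -12.96, so f = -0.0771 m.
Since f is negative, the lens is diverging.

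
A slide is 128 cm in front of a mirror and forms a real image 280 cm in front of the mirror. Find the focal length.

Real image ⇒ d_i = +280 cm.
1/f = 1/d_o + 1/d_i = 1/(128) + 1/(280) = 0.01138, so f = 87.8 cm.
Since f is positive, the mirror is concave.

f = 87.8 cm (concave)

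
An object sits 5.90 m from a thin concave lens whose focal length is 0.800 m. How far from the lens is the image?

0.704 m

For a concave lens, f = -0.800 m.
Thin-lens equation: 1/d_i = 1/f − 1/d_o = 1/(-0.8000) − 1/(5.90) = -1.250 − 0.1695 = -1.419, so d_i = -0.704 m.
The image is virtual, upright and reduced, on the same side as the object.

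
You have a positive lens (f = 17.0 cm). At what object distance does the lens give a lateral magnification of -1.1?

m = −d_i/d_o ⇒ d_i = −m·d_o.
1/f = 1/d_o + 1/d_i = 1/d_o − 1/(m·d_o) = (1 − 1/m)/d_o, so d_o = f(1 − 1/m) = (17.00)(1 − 1/(-1.1)) = 32.5 cm.

32.5 cm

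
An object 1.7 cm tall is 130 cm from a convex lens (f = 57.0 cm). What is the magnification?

m = -0.781

1/d_i = 1/f − 1/d_o = 1/(57.00) − 1/(130) = 0.009852, so d_i = 101.5 cm.
m = −d_i/d_o = −(101.5)/(130) = -0.781.
The image is real, inverted and reduced, on the far side of the lens.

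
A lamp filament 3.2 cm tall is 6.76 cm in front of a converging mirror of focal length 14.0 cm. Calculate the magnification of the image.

m = +1.93

1/d_i = 1/f − 1/d_o = 1/(14.00) − 1/(6.76) = -0.07650, so d_i = -13.07 cm.
m = −d_i/d_o = −(-13.07)/(6.76) = +1.93.
The image is virtual, upright and enlarged, behind the mirror.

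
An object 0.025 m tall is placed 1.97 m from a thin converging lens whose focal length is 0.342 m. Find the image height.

0.00525 m

1/d_i = 1/f − 1/d_o = 1/(0.3420) − 1/(1.97) = 2.416, so d_i = 0.4138 m.
m = −d_i/d_o = -0.2101.
|h_i| = |m|·h_o = 0.2101 × 0.025 = 0.00525 m. The image is real, inverted and reduced, on the far side of the lens.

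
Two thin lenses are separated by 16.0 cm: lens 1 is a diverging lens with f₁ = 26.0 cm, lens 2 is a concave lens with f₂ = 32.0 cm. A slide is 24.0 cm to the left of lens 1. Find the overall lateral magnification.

m = +0.275

f₁ = −26.0 cm (diverging).
Lens 1: 1/d_i1 = 1/(-26.0) − 1/(24.0) = -0.08013, so d_i1 = -12.48 cm; m₁ = −d_i1/d_o1 = +0.5200.
d_o2 = 16.0 − (-12.48) = 28.48 cm.
f₂ = −32.0 cm (diverging).
Lens 2: 1/d_i2 = 1/(-32.0) − 1/(28.48) = -0.06636, so d_i2 = -15.07 cm; m₂ = −d_i2/d_o2 = +0.5291.
m = m₁·m₂ = (+0.5200)(+0.5291) = +0.275.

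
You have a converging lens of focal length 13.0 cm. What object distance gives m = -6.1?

m = −d_i/d_o ⇒ d_i = −m·d_o.
1/f = 1/d_o + 1/d_i = 1/d_o − 1/(m·d_o) = (1 − 1/m)/d_o, so d_o = f(1 − 1/m) = (13.00)(1 − 1/(-6.1)) = 15.1 cm.

15.1 cm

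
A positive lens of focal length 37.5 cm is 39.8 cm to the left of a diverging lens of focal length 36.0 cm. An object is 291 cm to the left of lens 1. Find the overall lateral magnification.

Lens 1: 1/d_i1 = 1/(37.5) − 1/(291) = 0.02323, so d_i1 = 43.05 cm; m₁ = −d_i1/d_o1 = -0.1479.
d_o2 = 39.8 − (43.05) = -3.250 cm (virtual object).
f₂ = −36.0 cm (diverging).
Lens 2: 1/d_i2 = 1/(-36.0) − 1/(-3.250) = 0.2799, so d_i2 = 3.573 cm; m₂ = −d_i2/d_o2 = +1.099.
m = m₁·m₂ = (-0.1479)(+1.099) = -0.163.

m = -0.163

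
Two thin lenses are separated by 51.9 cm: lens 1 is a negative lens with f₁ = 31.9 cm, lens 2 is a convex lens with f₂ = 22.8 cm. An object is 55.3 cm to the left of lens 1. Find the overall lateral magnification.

f₁ = −31.9 cm (diverging).
Lens 1: 1/d_i1 = 1/(-31.9) − 1/(55.3) = -0.04943, so d_i1 = -20.23 cm; m₁ = −d_i1/d_o1 = +0.3658.
d_o2 = 51.9 − (-20.23) = 72.13 cm.
Lens 2: 1/d_i2 = 1/(22.8) − 1/(72.13) = 0.03000, so d_i2 = 33.34 cm; m₂ = −d_i2/d_o2 = -0.4622.
m = m₁·m₂ = (+0.3658)(-0.4622) = -0.169.

m = -0.169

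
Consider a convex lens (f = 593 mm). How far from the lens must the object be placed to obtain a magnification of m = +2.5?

m = −d_i/d_o ⇒ d_i = −m·d_o.
1/f = 1/d_o + 1/d_i = 1/d_o − 1/(m·d_o) = (1 − 1/m)/d_o, so d_o = f(1 − 1/m) = (593.0)(1 − 1/(+2.5)) = 356 mm.

356 mm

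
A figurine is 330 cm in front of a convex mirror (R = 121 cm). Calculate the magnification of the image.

m = +0.155

f = R/2 = 121/2 = 60.50 cm; for a convex mirror, f = -60.50 cm.
1/d_i = 1/f − 1/d_o = 1/(-60.50) − 1/(330) = -0.01956, so d_i = -51.13 cm.
m = −d_i/d_o = −(-51.13)/(330) = +0.155.
The image is virtual, upright and reduced, behind the mirror.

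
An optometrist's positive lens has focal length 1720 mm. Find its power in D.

f = 172 cm = 1.72 m.
P = 1/f = 1/(1.72 m) = +0.581 D.

P = +0.581 D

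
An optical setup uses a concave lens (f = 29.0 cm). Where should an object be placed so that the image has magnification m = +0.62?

17.8 cm

For a concave lens, f = -29.0 cm.
m = −d_i/d_o ⇒ d_i = −m·d_o.
1/f = 1/d_o + 1/d_i = 1/d_o − 1/(m·d_o) = (1 − 1/m)/d_o, so d_o = f(1 − 1/m) = (-29.00)(1 − 1/(+0.62)) = 17.8 cm.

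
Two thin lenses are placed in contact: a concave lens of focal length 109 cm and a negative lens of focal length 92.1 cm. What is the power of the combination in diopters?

P₁ = 1/f₁ = 1/(-1.09 m) = -0.9174 D; P₂ = 1/f₂ = 1/(-0.921 m) = -1.086 D.
For thin lenses in contact, P = P₁ + P₂ = (-0.9174) + (-1.086) = -2.00 D.

P = -2.00 D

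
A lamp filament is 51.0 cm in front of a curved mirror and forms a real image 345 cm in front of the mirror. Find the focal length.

f = 44.4 cm (concave)

Real image ⇒ d_i = +345 cm.
1/f = 1/d_o + 1/d_i = 1/(51.0) + 1/(345) = 0.02251, so f = 44.4 cm.
Since f is positive, the curved mirror is concave.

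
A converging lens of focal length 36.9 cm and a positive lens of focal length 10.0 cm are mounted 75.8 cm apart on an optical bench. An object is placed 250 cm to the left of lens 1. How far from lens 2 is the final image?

14.4 cm

Lens 1: 1/d_i1 = 1/f₁ − 1/d_o1 = 1/(36.9) − 1/(250) = 0.02310, so d_i1 = 43.29 cm.
The intermediate image is 43.29 cm to the right of lens 1, which is 75.8 − (43.29) = 32.51 cm to the left of lens 2, so d_o2 = +32.51 cm.
Lens 2: 1/d_i2 = 1/f₂ − 1/d_o2 = 1/(10.0) − 1/(32.51) = 0.06924, so d_i2 = 14.4 cm.
The final image is real, 14.4 cm to the right of lens 2 (overall magnification ≈ 0.077).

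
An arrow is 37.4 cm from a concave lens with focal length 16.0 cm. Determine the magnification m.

For a concave lens, f = -16.0 cm.
1/d_i = 1/f − 1/d_o = 1/(-16.00) − 1/(37.4) = -0.08924, so d_i = -11.21 cm.
m = −d_i/d_o = −(-11.21)/(37.4) = +0.300.
The image is virtual, upright and reduced, on the same side as the object.

m = +0.300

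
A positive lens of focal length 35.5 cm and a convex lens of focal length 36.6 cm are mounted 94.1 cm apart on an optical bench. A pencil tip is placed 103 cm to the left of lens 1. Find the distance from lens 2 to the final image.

439 cm

Lens 1: 1/d_i1 = 1/f₁ − 1/d_o1 = 1/(35.5) − 1/(103) = 0.01846, so d_i1 = 54.17 cm.
The intermediate image is 54.17 cm to the right of lens 1, which is 94.1 − (54.17) = 39.93 cm to the left of lens 2, so d_o2 = +39.93 cm.
Lens 2: 1/d_i2 = 1/f₂ − 1/d_o2 = 1/(36.6) − 1/(39.93) = 0.002279, so d_i2 = 439 cm.
The final image is real, 439 cm to the right of lens 2 (overall magnification ≈ 5.8).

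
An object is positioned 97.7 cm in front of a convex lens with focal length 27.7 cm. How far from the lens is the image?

Thin-lens equation: 1/q = 1/f − 1/p = 1/(27.70) − 1/(97.7) = 0.03610 − 0.01024 = 0.02587, so q = 38.7 cm.
The image is real, inverted and reduced, on the far side of the lens.

38.7 cm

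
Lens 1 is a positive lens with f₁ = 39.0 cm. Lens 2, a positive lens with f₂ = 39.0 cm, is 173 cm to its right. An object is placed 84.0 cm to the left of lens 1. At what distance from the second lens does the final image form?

63.9 cm

Lens 1: 1/d_i1 = 1/f₁ − 1/d_o1 = 1/(39.0) − 1/(84.0) = 0.01374, so d_i1 = 72.80 cm.
The intermediate image is 72.80 cm to the right of lens 1, which is 173 − (72.80) = 100.2 cm to the left of lens 2, so d_o2 = +100.2 cm.
Lens 2: 1/d_i2 = 1/f₂ − 1/d_o2 = 1/(39.0) − 1/(100.2) = 0.01566, so d_i2 = 63.9 cm.
The final image is real, 63.9 cm to the right of lens 2 (overall magnification ≈ 0.55).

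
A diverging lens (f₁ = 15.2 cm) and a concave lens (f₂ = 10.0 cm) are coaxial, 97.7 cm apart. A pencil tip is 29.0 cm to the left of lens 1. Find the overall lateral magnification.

f₁ = −15.2 cm (diverging).
Lens 1: 1/d_i1 = 1/(-15.2) − 1/(29.0) = -0.1003, so d_i1 = -9.973 cm; m₁ = −d_i1/d_o1 = +0.3439.
d_o2 = 97.7 − (-9.973) = 107.7 cm.
f₂ = −10.0 cm (diverging).
Lens 2: 1/d_i2 = 1/(-10.0) − 1/(107.7) = -0.1093, so d_i2 = -9.150 cm; m₂ = −d_i2/d_o2 = +0.08496.
m = m₁·m₂ = (+0.3439)(+0.08496) = +0.0292.

m = +0.0292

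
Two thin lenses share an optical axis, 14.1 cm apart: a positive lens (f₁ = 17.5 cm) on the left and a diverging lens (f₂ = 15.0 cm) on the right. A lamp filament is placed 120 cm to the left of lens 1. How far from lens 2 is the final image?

11.1 cm

Lens 1: 1/d_i1 = 1/f₁ − 1/d_o1 = 1/(17.5) − 1/(120) = 0.04881, so d_i1 = 20.49 cm.
The intermediate image is 20.49 cm to the right of lens 1, which lies 6.390 cm to the right of lens 2 — a virtual object — so d_o2 = −6.390 cm.
Lens 2 is diverging, so f₂ = −15.0 cm.
Lens 2: 1/d_i2 = 1/f₂ − 1/d_o2 = 1/(-15.0) − 1/(-6.390) = 0.08983, so d_i2 = 11.1 cm.
The final image is real, 11.1 cm to the right of lens 2 (overall magnification ≈ -0.30).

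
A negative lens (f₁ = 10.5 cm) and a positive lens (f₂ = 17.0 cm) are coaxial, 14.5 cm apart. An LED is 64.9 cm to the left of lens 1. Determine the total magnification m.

m = -0.362

f₁ = −10.5 cm (diverging).
Lens 1: 1/d_i1 = 1/(-10.5) − 1/(64.9) = -0.1106, so d_i1 = -9.038 cm; m₁ = −d_i1/d_o1 = +0.1393.
d_o2 = 14.5 − (-9.038) = 23.54 cm.
Lens 2: 1/d_i2 = 1/(17.0) − 1/(23.54) = 0.01634, so d_i2 = 61.19 cm; m₂ = −d_i2/d_o2 = -2.599.
m = m₁·m₂ = (+0.1393)(-2.599) = -0.362.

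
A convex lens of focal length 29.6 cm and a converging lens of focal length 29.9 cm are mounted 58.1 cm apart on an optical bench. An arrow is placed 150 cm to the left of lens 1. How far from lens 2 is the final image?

Lens 1: 1/d_i1 = 1/f₁ − 1/d_o1 = 1/(29.6) − 1/(150) = 0.02712, so d_i1 = 36.88 cm.
The intermediate image is 36.88 cm to the right of lens 1, which is 58.1 − (36.88) = 21.22 cm to the left of lens 2, so d_o2 = +21.22 cm.
Lens 2: 1/d_i2 = 1/f₂ − 1/d_o2 = 1/(29.9) − 1/(21.22) = -0.01368, so d_i2 = -73.1 cm.
The final image is virtual, 73.1 cm to the left of lens 2 (overall magnification ≈ -0.85).

73.1 cm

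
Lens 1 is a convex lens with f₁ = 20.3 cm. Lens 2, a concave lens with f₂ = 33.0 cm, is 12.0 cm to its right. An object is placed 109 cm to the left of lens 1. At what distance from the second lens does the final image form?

Lens 1: 1/d_i1 = 1/f₁ − 1/d_o1 = 1/(20.3) − 1/(109) = 0.04009, so d_i1 = 24.95 cm.
The intermediate image is 24.95 cm to the right of lens 1, which lies 12.95 cm to the right of lens 2 — a virtual object — so d_o2 = −12.95 cm.
Lens 2 is diverging, so f₂ = −33.0 cm.
Lens 2: 1/d_i2 = 1/f₂ − 1/d_o2 = 1/(-33.0) − 1/(-12.95) = 0.04692, so d_i2 = 21.3 cm.
The final image is real, 21.3 cm to the right of lens 2 (overall magnification ≈ -0.38).

21.3 cm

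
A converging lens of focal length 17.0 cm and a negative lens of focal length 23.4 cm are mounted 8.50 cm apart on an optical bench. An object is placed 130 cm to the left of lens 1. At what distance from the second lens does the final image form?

Lens 1: 1/d_i1 = 1/f₁ − 1/d_o1 = 1/(17.0) − 1/(130) = 0.05113, so d_i1 = 19.56 cm.
The intermediate image is 19.56 cm to the right of lens 1, which lies 11.06 cm to the right of lens 2 — a virtual object — so d_o2 = −11.06 cm.
Lens 2 is diverging, so f₂ = −23.4 cm.
Lens 2: 1/d_i2 = 1/f₂ − 1/d_o2 = 1/(-23.4) − 1/(-11.06) = 0.04768, so d_i2 = 21.0 cm.
The final image is real, 21.0 cm to the right of lens 2 (overall magnification ≈ -0.29).

21.0 cm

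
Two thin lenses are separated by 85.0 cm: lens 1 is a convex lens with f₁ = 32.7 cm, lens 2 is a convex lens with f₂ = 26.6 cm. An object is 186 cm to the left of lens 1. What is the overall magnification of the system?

m = +0.303

Lens 1: 1/d_i1 = 1/(32.7) − 1/(186) = 0.02520, so d_i1 = 39.68 cm; m₁ = −d_i1/d_o1 = -0.2133.
d_o2 = 85.0 − (39.68) = 45.32 cm.
Lens 2: 1/d_i2 = 1/(26.6) − 1/(45.32) = 0.01553, so d_i2 = 64.40 cm; m₂ = −d_i2/d_o2 = -1.421.
m = m₁·m₂ = (-0.2133)(-1.421) = +0.303.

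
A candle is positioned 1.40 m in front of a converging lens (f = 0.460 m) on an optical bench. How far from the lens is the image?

0.685 m

Thin-lens equation: 1/v = 1/f − 1/u = 1/(0.4600) − 1/(1.40) = 2.174 − 0.7143 = 1.460, so v = 0.685 m.
The image is real, inverted and reduced, on the far side of the lens.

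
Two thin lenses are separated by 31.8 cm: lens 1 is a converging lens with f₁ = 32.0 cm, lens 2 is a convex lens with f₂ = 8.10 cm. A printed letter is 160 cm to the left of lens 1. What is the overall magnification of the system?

m = -0.124

Lens 1: 1/d_i1 = 1/(32.0) − 1/(160) = 0.02500, so d_i1 = 40.00 cm; m₁ = −d_i1/d_o1 = -0.2500.
d_o2 = 31.8 − (40.00) = -8.200 cm (virtual object).
Lens 2: 1/d_i2 = 1/(8.10) − 1/(-8.200) = 0.2454, so d_i2 = 4.075 cm; m₂ = −d_i2/d_o2 = +0.4969.
m = m₁·m₂ = (-0.2500)(+0.4969) = -0.124.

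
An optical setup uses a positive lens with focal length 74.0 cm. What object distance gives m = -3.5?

m = −d_i/d_o ⇒ d_i = −m·d_o.
1/f = 1/d_o + 1/d_i = 1/d_o − 1/(m·d_o) = (1 − 1/m)/d_o, so d_o = f(1 − 1/m) = (74.00)(1 − 1/(-3.5)) = 95.1 cm.

95.1 cm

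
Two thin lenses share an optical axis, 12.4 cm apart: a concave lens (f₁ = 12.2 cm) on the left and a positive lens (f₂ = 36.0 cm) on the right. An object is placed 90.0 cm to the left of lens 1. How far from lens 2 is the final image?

64.8 cm

Lens 1 is diverging, so f₁ = −12.2 cm.
Lens 1: 1/d_i1 = 1/f₁ − 1/d_o1 = 1/(-12.2) − 1/(90.0) = -0.09308, so d_i1 = -10.74 cm.
The intermediate image is 10.74 cm to the left of lens 1 (virtual), which is 12.4 − (-10.74) = 23.14 cm to the left of lens 2, so d_o2 = +23.14 cm.
Lens 2: 1/d_i2 = 1/f₂ − 1/d_o2 = 1/(36.0) − 1/(23.14) = -0.01544, so d_i2 = -64.8 cm.
The final image is virtual, 64.8 cm to the left of lens 2 (overall magnification ≈ 0.33).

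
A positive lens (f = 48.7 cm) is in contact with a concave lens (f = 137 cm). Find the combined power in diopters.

P₁ = 1/f₁ = 1/(0.487 m) = +2.053 D; P₂ = 1/f₂ = 1/(-1.37 m) = -0.7299 D.
For thin lenses in contact, P = P₁ + P₂ = (+2.053) + (-0.7299) = +1.32 D.

P = +1.32 D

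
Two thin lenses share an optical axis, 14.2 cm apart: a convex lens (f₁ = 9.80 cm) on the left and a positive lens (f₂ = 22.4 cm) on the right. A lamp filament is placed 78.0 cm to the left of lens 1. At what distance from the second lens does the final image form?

3.45 cm

Lens 1: 1/d_i1 = 1/f₁ − 1/d_o1 = 1/(9.80) − 1/(78.0) = 0.08922, so d_i1 = 11.21 cm.
The intermediate image is 11.21 cm to the right of lens 1, which is 14.2 − (11.21) = 2.990 cm to the left of lens 2, so d_o2 = +2.990 cm.
Lens 2: 1/d_i2 = 1/f₂ − 1/d_o2 = 1/(22.4) − 1/(2.990) = -0.2898, so d_i2 = -3.45 cm.
The final image is virtual, 3.45 cm to the left of lens 2 (overall magnification ≈ -0.17).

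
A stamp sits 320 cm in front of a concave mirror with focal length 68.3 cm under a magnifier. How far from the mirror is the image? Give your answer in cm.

Mirror equation: 1/q = 1/f − 1/p = 1/(68.30) − 1/(320) = 0.01464 − 0.003125 = 0.01152, so q = 86.8 cm.
The image is real, inverted and reduced, in front of the mirror.

86.8 cm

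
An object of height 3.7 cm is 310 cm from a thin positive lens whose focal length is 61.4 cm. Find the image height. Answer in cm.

0.914 cm

1/d_i = 1/f − 1/d_o = 1/(61.40) − 1/(310) = 0.01306, so d_i = 76.56 cm.
m = −d_i/d_o = -0.2470.
|h_i| = |m|·h_o = 0.2470 × 3.7 = 0.914 cm. The image is real, inverted and reduced, on the far side of the lens.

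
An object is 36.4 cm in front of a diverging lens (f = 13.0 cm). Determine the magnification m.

For a diverging lens, f = -13.0 cm.
1/d_i = 1/f − 1/d_o = 1/(-13.00) − 1/(36.4) = -0.1044, so d_i = -9.579 cm.
m = −d_i/d_o = −(-9.579)/(36.4) = +0.263.
The image is virtual, upright and reduced, on the same side as the object.

m = +0.263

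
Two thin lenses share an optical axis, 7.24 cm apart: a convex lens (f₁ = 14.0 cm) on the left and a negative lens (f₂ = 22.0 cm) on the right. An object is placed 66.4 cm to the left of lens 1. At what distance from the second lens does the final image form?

Lens 1: 1/d_i1 = 1/f₁ − 1/d_o1 = 1/(14.0) − 1/(66.4) = 0.05637, so d_i1 = 17.74 cm.
The intermediate image is 17.74 cm to the right of lens 1, which lies 10.50 cm to the right of lens 2 — a virtual object — so d_o2 = −10.50 cm.
Lens 2 is diverging, so f₂ = −22.0 cm.
Lens 2: 1/d_i2 = 1/f₂ − 1/d_o2 = 1/(-22.0) − 1/(-10.50) = 0.04978, so d_i2 = 20.1 cm.
The final image is real, 20.1 cm to the right of lens 2 (overall magnification ≈ -0.51).

20.1 cm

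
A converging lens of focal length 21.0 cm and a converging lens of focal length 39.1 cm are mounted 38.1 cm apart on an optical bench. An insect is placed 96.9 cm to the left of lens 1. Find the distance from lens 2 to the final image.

Lens 1: 1/d_i1 = 1/f₁ − 1/d_o1 = 1/(21.0) − 1/(96.9) = 0.03730, so d_i1 = 26.81 cm.
The intermediate image is 26.81 cm to the right of lens 1, which is 38.1 − (26.81) = 11.29 cm to the left of lens 2, so d_o2 = +11.29 cm.
Lens 2: 1/d_i2 = 1/f₂ − 1/d_o2 = 1/(39.1) − 1/(11.29) = -0.06300, so d_i2 = -15.9 cm.
The final image is virtual, 15.9 cm to the left of lens 2 (overall magnification ≈ -0.39).

15.9 cm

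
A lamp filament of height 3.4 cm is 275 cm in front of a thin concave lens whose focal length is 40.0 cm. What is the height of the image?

0.432 cm

For a concave lens, f = -40.0 cm.
1/d_i = 1/f − 1/d_o = 1/(-40.00) − 1/(275) = -0.02864, so d_i = -34.92 cm.
m = −d_i/d_o = +0.1270.
|h_i| = |m|·h_o = 0.1270 × 3.4 = 0.432 cm. The image is virtual, upright and reduced, on the same side as the object.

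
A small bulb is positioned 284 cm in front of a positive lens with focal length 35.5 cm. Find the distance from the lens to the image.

40.6 cm

Thin-lens equation: 1/s_i = 1/f − 1/s_o = 1/(35.50) − 1/(284) = 0.02817 − 0.003521 = 0.02465, so s_i = 40.6 cm.
The image is real, inverted and reduced, on the far side of the lens.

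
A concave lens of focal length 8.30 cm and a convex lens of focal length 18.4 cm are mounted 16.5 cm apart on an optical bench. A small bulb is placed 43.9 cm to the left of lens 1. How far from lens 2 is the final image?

Lens 1 is diverging, so f₁ = −8.30 cm.
Lens 1: 1/d_i1 = 1/f₁ − 1/d_o1 = 1/(-8.30) − 1/(43.9) = -0.1433, so d_i1 = -6.980 cm.
The intermediate image is 6.980 cm to the left of lens 1 (virtual), which is 16.5 − (-6.980) = 23.48 cm to the left of lens 2, so d_o2 = +23.48 cm.
Lens 2: 1/d_i2 = 1/f₂ − 1/d_o2 = 1/(18.4) − 1/(23.48) = 0.01176, so d_i2 = 85.0 cm.
The final image is real, 85.0 cm to the right of lens 2 (overall magnification ≈ -0.58).

85.0 cm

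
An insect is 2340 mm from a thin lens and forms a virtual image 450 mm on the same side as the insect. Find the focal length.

f = -557 mm (diverging)

Virtual image ⇒ d_i = −450 mm.
1/f = 1/d_o + 1/d_i = 1/(2340) + 1/(-450) = -0.001795, so f = -557 mm.
Since f is negative, the thin lens is diverging.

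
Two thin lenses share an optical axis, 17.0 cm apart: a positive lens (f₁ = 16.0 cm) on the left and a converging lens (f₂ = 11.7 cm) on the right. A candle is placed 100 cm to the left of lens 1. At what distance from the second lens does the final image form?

1.74 cm

Lens 1: 1/d_i1 = 1/f₁ − 1/d_o1 = 1/(16.0) − 1/(100) = 0.05250, so d_i1 = 19.05 cm.
The intermediate image is 19.05 cm to the right of lens 1, which lies 2.050 cm to the right of lens 2 — a virtual object — so d_o2 = −2.050 cm.
Lens 2: 1/d_i2 = 1/f₂ − 1/d_o2 = 1/(11.7) − 1/(-2.050) = 0.5733, so d_i2 = 1.74 cm.
The final image is real, 1.74 cm to the right of lens 2 (overall magnification ≈ -0.16).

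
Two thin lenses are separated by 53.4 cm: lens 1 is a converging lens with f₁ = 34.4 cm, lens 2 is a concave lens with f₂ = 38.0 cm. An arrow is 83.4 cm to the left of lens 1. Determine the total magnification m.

Lens 1: 1/d_i1 = 1/(34.4) − 1/(83.4) = 0.01708, so d_i1 = 58.55 cm; m₁ = −d_i1/d_o1 = -0.7020.
d_o2 = 53.4 − (58.55) = -5.150 cm (virtual object).
f₂ = −38.0 cm (diverging).
Lens 2: 1/d_i2 = 1/(-38.0) − 1/(-5.150) = 0.1679, so d_i2 = 5.957 cm; m₂ = −d_i2/d_o2 = +1.157.
m = m₁·m₂ = (-0.7020)(+1.157) = -0.812.

m = -0.812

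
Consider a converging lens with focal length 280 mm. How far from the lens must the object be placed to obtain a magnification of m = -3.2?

m = −d_i/d_o ⇒ d_i = −m·d_o.
1/f = 1/d_o + 1/d_i = 1/d_o − 1/(m·d_o) = (1 − 1/m)/d_o, so d_o = f(1 − 1/m) = (280.0)(1 − 1/(-3.2)) = 368 mm.

368 mm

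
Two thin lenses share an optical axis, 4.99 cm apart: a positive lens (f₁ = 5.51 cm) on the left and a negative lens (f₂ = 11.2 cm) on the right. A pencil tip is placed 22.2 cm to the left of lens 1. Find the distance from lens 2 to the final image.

2.96 cm

Lens 1: 1/d_i1 = 1/f₁ − 1/d_o1 = 1/(5.51) − 1/(22.2) = 0.1364, so d_i1 = 7.329 cm.
The intermediate image is 7.329 cm to the right of lens 1, which lies 2.339 cm to the right of lens 2 — a virtual object — so d_o2 = −2.339 cm.
Lens 2 is diverging, so f₂ = −11.2 cm.
Lens 2: 1/d_i2 = 1/f₂ − 1/d_o2 = 1/(-11.2) − 1/(-2.339) = 0.3382, so d_i2 = 2.96 cm.
The final image is real, 2.96 cm to the right of lens 2 (overall magnification ≈ -0.42).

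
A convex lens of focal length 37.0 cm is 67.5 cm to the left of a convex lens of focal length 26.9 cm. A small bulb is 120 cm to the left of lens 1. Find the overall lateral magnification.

Lens 1: 1/d_i1 = 1/(37.0) − 1/(120) = 0.01869, so d_i1 = 53.49 cm; m₁ = −d_i1/d_o1 = -0.4458.
d_o2 = 67.5 − (53.49) = 14.01 cm.
Lens 2: 1/d_i2 = 1/(26.9) − 1/(14.01) = -0.03420, so d_i2 = -29.24 cm; m₂ = −d_i2/d_o2 = +2.087.
m = m₁·m₂ = (-0.4458)(+2.087) = -0.930.

m = -0.930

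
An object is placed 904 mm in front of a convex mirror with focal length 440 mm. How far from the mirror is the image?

For a convex mirror, f = -440 mm.
Mirror equation: 1/s_i = 1/f − 1/s_o = 1/(-440.0) − 1/(904) = -0.002273 − 0.001106 = -0.003379, so s_i = -296 mm.
The image is virtual, upright and reduced, behind the mirror.

296 mm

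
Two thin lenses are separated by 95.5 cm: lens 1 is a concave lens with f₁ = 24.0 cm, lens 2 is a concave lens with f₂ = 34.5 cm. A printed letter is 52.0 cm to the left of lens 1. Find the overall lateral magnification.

f₁ = −24.0 cm (diverging).
Lens 1: 1/d_i1 = 1/(-24.0) − 1/(52.0) = -0.06090, so d_i1 = -16.42 cm; m₁ = −d_i1/d_o1 = +0.3158.
d_o2 = 95.5 − (-16.42) = 111.9 cm.
f₂ = −34.5 cm (diverging).
Lens 2: 1/d_i2 = 1/(-34.5) − 1/(111.9) = -0.03792, so d_i2 = -26.37 cm; m₂ = −d_i2/d_o2 = +0.2357.
m = m₁·m₂ = (+0.3158)(+0.2357) = +0.0744.

m = +0.0744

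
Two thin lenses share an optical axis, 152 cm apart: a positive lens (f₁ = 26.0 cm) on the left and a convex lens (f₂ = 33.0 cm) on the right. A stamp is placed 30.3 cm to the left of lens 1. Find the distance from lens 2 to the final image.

Lens 1: 1/d_i1 = 1/f₁ − 1/d_o1 = 1/(26.0) − 1/(30.3) = 0.005458, so d_i1 = 183.2 cm.
The intermediate image is 183.2 cm to the right of lens 1, which lies 31.20 cm to the right of lens 2 — a virtual object — so d_o2 = −31.20 cm.
Lens 2: 1/d_i2 = 1/f₂ − 1/d_o2 = 1/(33.0) − 1/(-31.20) = 0.06235, so d_i2 = 16.0 cm.
The final image is real, 16.0 cm to the right of lens 2 (overall magnification ≈ -3.1).

16.0 cm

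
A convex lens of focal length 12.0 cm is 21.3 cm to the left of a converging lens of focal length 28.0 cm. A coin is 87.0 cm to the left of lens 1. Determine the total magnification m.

m = -0.217

Lens 1: 1/d_i1 = 1/(12.0) − 1/(87.0) = 0.07184, so d_i1 = 13.92 cm; m₁ = −d_i1/d_o1 = -0.1600.
d_o2 = 21.3 − (13.92) = 7.380 cm.
Lens 2: 1/d_i2 = 1/(28.0) − 1/(7.380) = -0.09979, so d_i2 = -10.02 cm; m₂ = −d_i2/d_o2 = +1.358.
m = m₁·m₂ = (-0.1600)(+1.358) = -0.217.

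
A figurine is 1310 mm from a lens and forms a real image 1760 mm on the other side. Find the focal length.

Real image ⇒ d_i = +1760 mm.
1/f = 1/d_o + 1/d_i = 1/(1310) + 1/(1760) = 0.001332, so f = 751 mm.
Since f is positive, the lens is converging.

f = 751 mm (converging)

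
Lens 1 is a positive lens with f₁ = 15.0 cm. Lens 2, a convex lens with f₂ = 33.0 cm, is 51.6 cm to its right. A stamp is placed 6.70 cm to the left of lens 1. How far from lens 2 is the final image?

68.5 cm

Lens 1: 1/d_i1 = 1/f₁ − 1/d_o1 = 1/(15.0) − 1/(6.70) = -0.08259, so d_i1 = -12.11 cm.
The intermediate image is 12.11 cm to the left of lens 1 (virtual), which is 51.6 − (-12.11) = 63.71 cm to the left of lens 2, so d_o2 = +63.71 cm.
Lens 2: 1/d_i2 = 1/f₂ − 1/d_o2 = 1/(33.0) − 1/(63.71) = 0.01461, so d_i2 = 68.5 cm.
The final image is real, 68.5 cm to the right of lens 2 (overall magnification ≈ -1.9).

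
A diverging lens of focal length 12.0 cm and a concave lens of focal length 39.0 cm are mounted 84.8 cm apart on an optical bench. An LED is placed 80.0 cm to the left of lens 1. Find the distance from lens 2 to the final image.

Lens 1 is diverging, so f₁ = −12.0 cm.
Lens 1: 1/d_i1 = 1/f₁ − 1/d_o1 = 1/(-12.0) − 1/(80.0) = -0.09583, so d_i1 = -10.43 cm.
The intermediate image is 10.43 cm to the left of lens 1 (virtual), which is 84.8 − (-10.43) = 95.23 cm to the left of lens 2, so d_o2 = +95.23 cm.
Lens 2 is diverging, so f₂ = −39.0 cm.
Lens 2: 1/d_i2 = 1/f₂ − 1/d_o2 = 1/(-39.0) − 1/(95.23) = -0.03614, so d_i2 = -27.7 cm.
The final image is virtual, 27.7 cm to the left of lens 2 (overall magnification ≈ 0.038).

27.7 cm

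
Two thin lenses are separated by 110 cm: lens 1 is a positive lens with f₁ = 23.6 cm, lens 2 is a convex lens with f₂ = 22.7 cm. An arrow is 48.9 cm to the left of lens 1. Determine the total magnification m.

Lens 1: 1/d_i1 = 1/(23.6) − 1/(48.9) = 0.02192, so d_i1 = 45.61 cm; m₁ = −d_i1/d_o1 = -0.9327.
d_o2 = 110 − (45.61) = 64.39 cm.
Lens 2: 1/d_i2 = 1/(22.7) − 1/(64.39) = 0.02852, so d_i2 = 35.06 cm; m₂ = −d_i2/d_o2 = -0.5445.
m = m₁·m₂ = (-0.9327)(-0.5445) = +0.508.

m = +0.508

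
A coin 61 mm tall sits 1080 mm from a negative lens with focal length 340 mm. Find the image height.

14.6 mm

For a negative lens, f = -340 mm.
1/d_i = 1/f − 1/d_o = 1/(-340.0) − 1/(1080) = -0.003867, so d_i = -258.6 mm.
m = −d_i/d_o = +0.2394.
|h_i| = |m|·h_o = 0.2394 × 61 = 14.6 mm. The image is virtual, upright and reduced, on the same side as the object.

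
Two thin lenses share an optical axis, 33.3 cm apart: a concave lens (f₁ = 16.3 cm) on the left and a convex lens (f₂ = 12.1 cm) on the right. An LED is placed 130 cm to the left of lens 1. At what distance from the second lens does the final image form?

16.2 cm

Lens 1 is diverging, so f₁ = −16.3 cm.
Lens 1: 1/d_i1 = 1/f₁ − 1/d_o1 = 1/(-16.3) − 1/(130) = -0.06904, so d_i1 = -14.48 cm.
The intermediate image is 14.48 cm to the left of lens 1 (virtual), which is 33.3 − (-14.48) = 47.78 cm to the left of lens 2, so d_o2 = +47.78 cm.
Lens 2: 1/d_i2 = 1/f₂ − 1/d_o2 = 1/(12.1) − 1/(47.78) = 0.06172, so d_i2 = 16.2 cm.
The final image is real, 16.2 cm to the right of lens 2 (overall magnification ≈ -0.038).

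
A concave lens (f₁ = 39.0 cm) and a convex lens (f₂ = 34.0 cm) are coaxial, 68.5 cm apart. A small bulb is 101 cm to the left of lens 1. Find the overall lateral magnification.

m = -0.151

f₁ = −39.0 cm (diverging).
Lens 1: 1/d_i1 = 1/(-39.0) − 1/(101) = -0.03554, so d_i1 = -28.14 cm; m₁ = −d_i1/d_o1 = +0.2786.
d_o2 = 68.5 − (-28.14) = 96.64 cm.
Lens 2: 1/d_i2 = 1/(34.0) − 1/(96.64) = 0.01906, so d_i2 = 52.45 cm; m₂ = −d_i2/d_o2 = -0.5428.
m = m₁·m₂ = (+0.2786)(-0.5428) = -0.151.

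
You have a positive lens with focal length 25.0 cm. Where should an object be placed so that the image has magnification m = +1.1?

m = −d_i/d_o ⇒ d_i = −m·d_o.
1/f = 1/d_o + 1/d_i = 1/d_o − 1/(m·d_o) = (1 − 1/m)/d_o, so d_o = f(1 − 1/m) = (25.00)(1 − 1/(+1.1)) = 2.27 cm.

2.27 cm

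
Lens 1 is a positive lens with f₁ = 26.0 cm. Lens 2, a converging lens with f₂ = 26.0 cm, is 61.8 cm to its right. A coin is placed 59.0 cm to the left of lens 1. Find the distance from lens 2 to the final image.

37.3 cm

Lens 1: 1/d_i1 = 1/f₁ − 1/d_o1 = 1/(26.0) − 1/(59.0) = 0.02151, so d_i1 = 46.48 cm.
The intermediate image is 46.48 cm to the right of lens 1, which is 61.8 − (46.48) = 15.32 cm to the left of lens 2, so d_o2 = +15.32 cm.
Lens 2: 1/d_i2 = 1/f₂ − 1/d_o2 = 1/(26.0) − 1/(15.32) = -0.02681, so d_i2 = -37.3 cm.
The final image is virtual, 37.3 cm to the left of lens 2 (overall magnification ≈ -1.9).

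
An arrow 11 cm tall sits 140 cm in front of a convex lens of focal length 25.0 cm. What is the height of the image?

1/d_i = 1/f − 1/d_o = 1/(25.00) − 1/(140) = 0.03286, so d_i = 30.43 cm.
m = −d_i/d_o = -0.2174.
|h_i| = |m|·h_o = 0.2174 × 11 = 2.39 cm. The image is real, inverted and reduced, on the far side of the lens.

2.39 cm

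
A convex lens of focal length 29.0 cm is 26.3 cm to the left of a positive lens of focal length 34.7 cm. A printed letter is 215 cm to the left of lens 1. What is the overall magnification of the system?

m = -0.129

Lens 1: 1/d_i1 = 1/(29.0) − 1/(215) = 0.02983, so d_i1 = 33.52 cm; m₁ = −d_i1/d_o1 = -0.1559.
d_o2 = 26.3 − (33.52) = -7.220 cm (virtual object).
Lens 2: 1/d_i2 = 1/(34.7) − 1/(-7.220) = 0.1673, so d_i2 = 5.976 cm; m₂ = −d_i2/d_o2 = +0.8278.
m = m₁·m₂ = (-0.1559)(+0.8278) = -0.129.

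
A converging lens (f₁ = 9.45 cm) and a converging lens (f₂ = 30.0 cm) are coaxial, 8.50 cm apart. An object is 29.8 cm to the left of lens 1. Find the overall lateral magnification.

Lens 1: 1/d_i1 = 1/(9.45) − 1/(29.8) = 0.07226, so d_i1 = 13.84 cm; m₁ = −d_i1/d_o1 = -0.4644.
d_o2 = 8.50 − (13.84) = -5.340 cm (virtual object).
Lens 2: 1/d_i2 = 1/(30.0) − 1/(-5.340) = 0.2206, so d_i2 = 4.533 cm; m₂ = −d_i2/d_o2 = +0.8489.
m = m₁·m₂ = (-0.4644)(+0.8489) = -0.394.

m = -0.394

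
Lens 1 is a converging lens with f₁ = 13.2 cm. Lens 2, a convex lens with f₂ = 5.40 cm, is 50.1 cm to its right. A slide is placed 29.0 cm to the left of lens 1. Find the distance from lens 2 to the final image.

Lens 1: 1/d_i1 = 1/f₁ − 1/d_o1 = 1/(13.2) − 1/(29.0) = 0.04127, so d_i1 = 24.23 cm.
The intermediate image is 24.23 cm to the right of lens 1, which is 50.1 − (24.23) = 25.87 cm to the left of lens 2, so d_o2 = +25.87 cm.
Lens 2: 1/d_i2 = 1/f₂ − 1/d_o2 = 1/(5.40) − 1/(25.87) = 0.1465, so d_i2 = 6.82 cm.
The final image is real, 6.82 cm to the right of lens 2 (overall magnification ≈ 0.22).

6.82 cm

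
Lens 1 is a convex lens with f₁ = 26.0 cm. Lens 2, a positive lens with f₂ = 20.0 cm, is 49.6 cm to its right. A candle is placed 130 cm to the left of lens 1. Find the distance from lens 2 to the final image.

118 cm

Lens 1: 1/d_i1 = 1/f₁ − 1/d_o1 = 1/(26.0) − 1/(130) = 0.03077, so d_i1 = 32.50 cm.
The intermediate image is 32.50 cm to the right of lens 1, which is 49.6 − (32.50) = 17.10 cm to the left of lens 2, so d_o2 = +17.10 cm.
Lens 2: 1/d_i2 = 1/f₂ − 1/d_o2 = 1/(20.0) − 1/(17.10) = -0.008480, so d_i2 = -118 cm.
The final image is virtual, 118 cm to the left of lens 2 (overall magnification ≈ -1.7).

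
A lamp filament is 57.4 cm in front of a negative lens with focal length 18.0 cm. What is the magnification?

m = +0.239

For a negative lens, f = -18.0 cm.
1/d_i = 1/f − 1/d_o = 1/(-18.00) − 1/(57.4) = -0.07298, so d_i = -13.70 cm.
m = −d_i/d_o = −(-13.70)/(57.4) = +0.239.
The image is virtual, upright and reduced, on the same side as the object.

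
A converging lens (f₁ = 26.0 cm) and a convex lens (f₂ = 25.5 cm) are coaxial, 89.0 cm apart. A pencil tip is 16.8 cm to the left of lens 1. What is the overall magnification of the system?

m = -0.649

Lens 1: 1/d_i1 = 1/(26.0) − 1/(16.8) = -0.02106, so d_i1 = -47.48 cm; m₁ = −d_i1/d_o1 = +2.826.
d_o2 = 89.0 − (-47.48) = 136.5 cm.
Lens 2: 1/d_i2 = 1/(25.5) − 1/(136.5) = 0.03189, so d_i2 = 31.36 cm; m₂ = −d_i2/d_o2 = -0.2297.
m = m₁·m₂ = (+2.826)(-0.2297) = -0.649.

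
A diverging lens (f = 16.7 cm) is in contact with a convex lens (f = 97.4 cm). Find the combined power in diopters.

P₁ = 1/f₁ = 1/(-0.167 m) = -5.988 D; P₂ = 1/f₂ = 1/(0.974 m) = +1.027 D.
For thin lenses in contact, P = P₁ + P₂ = (-5.988) + (+1.027) = -4.96 D.

P = -4.96 D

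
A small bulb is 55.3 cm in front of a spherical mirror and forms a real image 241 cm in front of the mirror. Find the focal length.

f = 45.0 cm (concave)

Real image ⇒ d_i = +241 cm.
1/f = 1/d_o + 1/d_i = 1/(55.3) + 1/(241) = 0.02223, so f = 45.0 cm.
Since f is positive, the spherical mirror is concave.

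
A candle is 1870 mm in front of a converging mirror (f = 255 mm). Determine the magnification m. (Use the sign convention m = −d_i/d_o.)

1/d_i = 1/f − 1/d_o = 1/(255.0) − 1/(1870) = 0.003387, so d_i = 295.3 mm.
m = −d_i/d_o = −(295.3)/(1870) = -0.158.
The image is real, inverted and reduced, in front of the mirror.

m = -0.158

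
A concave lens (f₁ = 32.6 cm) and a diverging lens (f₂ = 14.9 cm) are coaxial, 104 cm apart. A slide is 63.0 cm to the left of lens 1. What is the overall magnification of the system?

m = +0.0362

f₁ = −32.6 cm (diverging).
Lens 1: 1/d_i1 = 1/(-32.6) − 1/(63.0) = -0.04655, so d_i1 = -21.48 cm; m₁ = −d_i1/d_o1 = +0.3410.
d_o2 = 104 − (-21.48) = 125.5 cm.
f₂ = −14.9 cm (diverging).
Lens 2: 1/d_i2 = 1/(-14.9) − 1/(125.5) = -0.07508, so d_i2 = -13.32 cm; m₂ = −d_i2/d_o2 = +0.1061.
m = m₁·m₂ = (+0.3410)(+0.1061) = +0.0362.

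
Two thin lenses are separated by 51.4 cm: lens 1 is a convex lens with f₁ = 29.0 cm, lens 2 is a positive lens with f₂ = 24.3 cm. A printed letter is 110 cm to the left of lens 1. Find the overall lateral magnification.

m = -0.708

Lens 1: 1/d_i1 = 1/(29.0) − 1/(110) = 0.02539, so d_i1 = 39.38 cm; m₁ = −d_i1/d_o1 = -0.3580.
d_o2 = 51.4 − (39.38) = 12.02 cm.
Lens 2: 1/d_i2 = 1/(24.3) − 1/(12.02) = -0.04204, so d_i2 = -23.79 cm; m₂ = −d_i2/d_o2 = +1.979.
m = m₁·m₂ = (-0.3580)(+1.979) = -0.708.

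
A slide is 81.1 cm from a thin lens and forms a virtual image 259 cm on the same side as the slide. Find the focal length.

Virtual image ⇒ d_i = −259 cm.
1/f = 1/d_o + 1/d_i = 1/(81.1) + 1/(-259) = 0.008469, so f = 118 cm.
Since f is positive, the thin lens is converging.

f = 118 cm (converging)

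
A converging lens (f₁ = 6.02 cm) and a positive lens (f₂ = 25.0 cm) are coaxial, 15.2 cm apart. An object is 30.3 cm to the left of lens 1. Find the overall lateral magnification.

m = -0.358

Lens 1: 1/d_i1 = 1/(6.02) − 1/(30.3) = 0.1331, so d_i1 = 7.513 cm; m₁ = −d_i1/d_o1 = -0.2480.
d_o2 = 15.2 − (7.513) = 7.687 cm.
Lens 2: 1/d_i2 = 1/(25.0) − 1/(7.687) = -0.09009, so d_i2 = -11.10 cm; m₂ = −d_i2/d_o2 = +1.444.
m = m₁·m₂ = (-0.2480)(+1.444) = -0.358.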